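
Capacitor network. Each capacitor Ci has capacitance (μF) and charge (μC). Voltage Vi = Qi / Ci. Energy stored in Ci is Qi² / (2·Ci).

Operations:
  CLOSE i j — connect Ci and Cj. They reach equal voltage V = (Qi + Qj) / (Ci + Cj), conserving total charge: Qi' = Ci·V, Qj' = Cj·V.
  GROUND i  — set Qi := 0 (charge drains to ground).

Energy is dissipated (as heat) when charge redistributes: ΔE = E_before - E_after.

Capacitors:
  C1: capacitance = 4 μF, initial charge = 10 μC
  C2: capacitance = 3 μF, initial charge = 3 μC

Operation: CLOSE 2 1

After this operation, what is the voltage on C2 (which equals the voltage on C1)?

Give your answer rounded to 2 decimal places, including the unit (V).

Answer: 1.86 V

Derivation:
Initial: C1(4μF, Q=10μC, V=2.50V), C2(3μF, Q=3μC, V=1.00V)
Op 1: CLOSE 2-1: Q_total=13.00, C_total=7.00, V=1.86; Q2=5.57, Q1=7.43; dissipated=1.929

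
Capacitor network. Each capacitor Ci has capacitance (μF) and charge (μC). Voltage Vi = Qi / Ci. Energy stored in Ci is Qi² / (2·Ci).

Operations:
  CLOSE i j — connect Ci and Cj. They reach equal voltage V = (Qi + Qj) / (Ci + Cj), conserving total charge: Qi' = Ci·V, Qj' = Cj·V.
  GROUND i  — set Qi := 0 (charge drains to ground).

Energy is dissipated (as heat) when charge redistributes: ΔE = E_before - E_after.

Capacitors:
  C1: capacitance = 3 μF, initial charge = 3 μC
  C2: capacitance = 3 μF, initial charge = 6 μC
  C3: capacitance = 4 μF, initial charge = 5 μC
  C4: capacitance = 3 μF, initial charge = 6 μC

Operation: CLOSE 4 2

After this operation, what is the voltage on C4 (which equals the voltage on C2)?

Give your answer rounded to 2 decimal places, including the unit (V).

Initial: C1(3μF, Q=3μC, V=1.00V), C2(3μF, Q=6μC, V=2.00V), C3(4μF, Q=5μC, V=1.25V), C4(3μF, Q=6μC, V=2.00V)
Op 1: CLOSE 4-2: Q_total=12.00, C_total=6.00, V=2.00; Q4=6.00, Q2=6.00; dissipated=0.000

Answer: 2.00 V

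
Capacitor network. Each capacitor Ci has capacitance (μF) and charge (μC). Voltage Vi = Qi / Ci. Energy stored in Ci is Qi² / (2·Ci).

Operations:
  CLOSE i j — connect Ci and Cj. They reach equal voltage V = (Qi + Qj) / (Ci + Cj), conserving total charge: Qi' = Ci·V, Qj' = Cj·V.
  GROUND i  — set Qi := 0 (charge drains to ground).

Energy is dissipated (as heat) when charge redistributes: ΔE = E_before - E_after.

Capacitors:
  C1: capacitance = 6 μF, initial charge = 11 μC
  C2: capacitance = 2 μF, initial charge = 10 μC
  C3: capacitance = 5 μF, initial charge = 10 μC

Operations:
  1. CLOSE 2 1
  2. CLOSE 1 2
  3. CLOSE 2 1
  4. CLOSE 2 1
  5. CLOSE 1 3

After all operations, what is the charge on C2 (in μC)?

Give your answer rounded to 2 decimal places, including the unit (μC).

Initial: C1(6μF, Q=11μC, V=1.83V), C2(2μF, Q=10μC, V=5.00V), C3(5μF, Q=10μC, V=2.00V)
Op 1: CLOSE 2-1: Q_total=21.00, C_total=8.00, V=2.62; Q2=5.25, Q1=15.75; dissipated=7.521
Op 2: CLOSE 1-2: Q_total=21.00, C_total=8.00, V=2.62; Q1=15.75, Q2=5.25; dissipated=0.000
Op 3: CLOSE 2-1: Q_total=21.00, C_total=8.00, V=2.62; Q2=5.25, Q1=15.75; dissipated=0.000
Op 4: CLOSE 2-1: Q_total=21.00, C_total=8.00, V=2.62; Q2=5.25, Q1=15.75; dissipated=0.000
Op 5: CLOSE 1-3: Q_total=25.75, C_total=11.00, V=2.34; Q1=14.05, Q3=11.70; dissipated=0.533
Final charges: Q1=14.05, Q2=5.25, Q3=11.70

Answer: 5.25 μC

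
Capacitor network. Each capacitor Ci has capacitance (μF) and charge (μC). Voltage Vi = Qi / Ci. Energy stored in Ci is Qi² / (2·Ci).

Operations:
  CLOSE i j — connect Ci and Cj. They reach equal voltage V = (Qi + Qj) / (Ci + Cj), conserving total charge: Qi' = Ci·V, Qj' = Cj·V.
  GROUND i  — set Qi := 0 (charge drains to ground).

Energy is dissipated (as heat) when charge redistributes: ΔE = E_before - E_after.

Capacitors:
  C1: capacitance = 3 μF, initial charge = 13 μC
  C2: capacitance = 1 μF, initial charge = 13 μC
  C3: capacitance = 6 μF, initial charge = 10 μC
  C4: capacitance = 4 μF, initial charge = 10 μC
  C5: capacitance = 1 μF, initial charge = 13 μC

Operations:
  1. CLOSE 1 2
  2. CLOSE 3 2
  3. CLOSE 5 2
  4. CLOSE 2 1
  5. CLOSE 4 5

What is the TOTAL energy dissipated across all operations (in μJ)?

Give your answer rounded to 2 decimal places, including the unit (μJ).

Initial: C1(3μF, Q=13μC, V=4.33V), C2(1μF, Q=13μC, V=13.00V), C3(6μF, Q=10μC, V=1.67V), C4(4μF, Q=10μC, V=2.50V), C5(1μF, Q=13μC, V=13.00V)
Op 1: CLOSE 1-2: Q_total=26.00, C_total=4.00, V=6.50; Q1=19.50, Q2=6.50; dissipated=28.167
Op 2: CLOSE 3-2: Q_total=16.50, C_total=7.00, V=2.36; Q3=14.14, Q2=2.36; dissipated=10.012
Op 3: CLOSE 5-2: Q_total=15.36, C_total=2.00, V=7.68; Q5=7.68, Q2=7.68; dissipated=28.318
Op 4: CLOSE 2-1: Q_total=27.18, C_total=4.00, V=6.79; Q2=6.79, Q1=20.38; dissipated=0.521
Op 5: CLOSE 4-5: Q_total=17.68, C_total=5.00, V=3.54; Q4=14.14, Q5=3.54; dissipated=10.727
Total dissipated: 77.744 μJ

Answer: 77.74 μJ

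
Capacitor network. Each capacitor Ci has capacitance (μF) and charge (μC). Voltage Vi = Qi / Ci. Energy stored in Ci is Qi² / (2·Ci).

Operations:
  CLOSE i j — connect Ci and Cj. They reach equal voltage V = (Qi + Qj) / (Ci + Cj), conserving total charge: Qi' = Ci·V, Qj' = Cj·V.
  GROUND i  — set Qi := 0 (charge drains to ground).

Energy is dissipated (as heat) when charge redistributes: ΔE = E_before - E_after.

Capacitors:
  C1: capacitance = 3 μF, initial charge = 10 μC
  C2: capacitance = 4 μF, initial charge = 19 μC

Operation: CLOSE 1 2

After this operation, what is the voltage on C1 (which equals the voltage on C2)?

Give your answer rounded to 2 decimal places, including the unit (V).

Initial: C1(3μF, Q=10μC, V=3.33V), C2(4μF, Q=19μC, V=4.75V)
Op 1: CLOSE 1-2: Q_total=29.00, C_total=7.00, V=4.14; Q1=12.43, Q2=16.57; dissipated=1.720

Answer: 4.14 V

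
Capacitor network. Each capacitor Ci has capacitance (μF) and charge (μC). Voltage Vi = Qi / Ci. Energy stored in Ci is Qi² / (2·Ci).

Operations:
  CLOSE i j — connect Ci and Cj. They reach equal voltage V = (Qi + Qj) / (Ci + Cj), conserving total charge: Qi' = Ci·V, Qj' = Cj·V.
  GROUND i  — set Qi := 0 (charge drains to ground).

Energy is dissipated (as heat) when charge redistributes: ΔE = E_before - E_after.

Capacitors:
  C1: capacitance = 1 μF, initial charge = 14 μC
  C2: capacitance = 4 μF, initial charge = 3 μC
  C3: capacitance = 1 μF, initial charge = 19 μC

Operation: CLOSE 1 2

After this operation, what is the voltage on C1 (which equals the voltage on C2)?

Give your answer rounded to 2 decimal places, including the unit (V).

Answer: 3.40 V

Derivation:
Initial: C1(1μF, Q=14μC, V=14.00V), C2(4μF, Q=3μC, V=0.75V), C3(1μF, Q=19μC, V=19.00V)
Op 1: CLOSE 1-2: Q_total=17.00, C_total=5.00, V=3.40; Q1=3.40, Q2=13.60; dissipated=70.225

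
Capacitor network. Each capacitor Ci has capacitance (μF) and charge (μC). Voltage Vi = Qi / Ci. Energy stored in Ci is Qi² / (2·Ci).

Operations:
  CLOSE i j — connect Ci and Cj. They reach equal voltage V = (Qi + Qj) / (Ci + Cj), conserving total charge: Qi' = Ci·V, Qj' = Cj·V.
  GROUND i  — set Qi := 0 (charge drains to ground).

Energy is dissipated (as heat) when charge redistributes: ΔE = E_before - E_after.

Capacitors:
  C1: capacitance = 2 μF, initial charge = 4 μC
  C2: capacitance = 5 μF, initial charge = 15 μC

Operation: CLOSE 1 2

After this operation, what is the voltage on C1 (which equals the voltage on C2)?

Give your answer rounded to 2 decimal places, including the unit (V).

Answer: 2.71 V

Derivation:
Initial: C1(2μF, Q=4μC, V=2.00V), C2(5μF, Q=15μC, V=3.00V)
Op 1: CLOSE 1-2: Q_total=19.00, C_total=7.00, V=2.71; Q1=5.43, Q2=13.57; dissipated=0.714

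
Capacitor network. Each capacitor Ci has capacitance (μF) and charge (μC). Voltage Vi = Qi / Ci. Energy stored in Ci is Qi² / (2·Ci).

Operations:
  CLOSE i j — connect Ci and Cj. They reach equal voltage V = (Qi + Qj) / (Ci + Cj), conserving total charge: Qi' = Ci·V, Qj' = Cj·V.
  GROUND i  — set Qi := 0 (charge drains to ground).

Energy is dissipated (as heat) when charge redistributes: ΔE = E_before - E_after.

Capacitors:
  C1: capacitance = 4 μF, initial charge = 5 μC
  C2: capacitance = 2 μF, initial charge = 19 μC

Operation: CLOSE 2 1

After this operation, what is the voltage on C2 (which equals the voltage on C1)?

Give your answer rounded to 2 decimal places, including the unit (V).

Answer: 4.00 V

Derivation:
Initial: C1(4μF, Q=5μC, V=1.25V), C2(2μF, Q=19μC, V=9.50V)
Op 1: CLOSE 2-1: Q_total=24.00, C_total=6.00, V=4.00; Q2=8.00, Q1=16.00; dissipated=45.375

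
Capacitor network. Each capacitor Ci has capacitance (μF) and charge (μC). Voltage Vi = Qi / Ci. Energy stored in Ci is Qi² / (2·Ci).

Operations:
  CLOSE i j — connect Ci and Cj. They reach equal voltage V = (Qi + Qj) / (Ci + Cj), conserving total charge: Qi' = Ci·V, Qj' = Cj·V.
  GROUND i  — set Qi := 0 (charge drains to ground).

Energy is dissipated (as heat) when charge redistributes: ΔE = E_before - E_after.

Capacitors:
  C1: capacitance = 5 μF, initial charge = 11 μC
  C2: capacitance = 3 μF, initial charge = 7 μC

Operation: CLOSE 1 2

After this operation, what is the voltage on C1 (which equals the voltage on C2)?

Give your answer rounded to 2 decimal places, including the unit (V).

Answer: 2.25 V

Derivation:
Initial: C1(5μF, Q=11μC, V=2.20V), C2(3μF, Q=7μC, V=2.33V)
Op 1: CLOSE 1-2: Q_total=18.00, C_total=8.00, V=2.25; Q1=11.25, Q2=6.75; dissipated=0.017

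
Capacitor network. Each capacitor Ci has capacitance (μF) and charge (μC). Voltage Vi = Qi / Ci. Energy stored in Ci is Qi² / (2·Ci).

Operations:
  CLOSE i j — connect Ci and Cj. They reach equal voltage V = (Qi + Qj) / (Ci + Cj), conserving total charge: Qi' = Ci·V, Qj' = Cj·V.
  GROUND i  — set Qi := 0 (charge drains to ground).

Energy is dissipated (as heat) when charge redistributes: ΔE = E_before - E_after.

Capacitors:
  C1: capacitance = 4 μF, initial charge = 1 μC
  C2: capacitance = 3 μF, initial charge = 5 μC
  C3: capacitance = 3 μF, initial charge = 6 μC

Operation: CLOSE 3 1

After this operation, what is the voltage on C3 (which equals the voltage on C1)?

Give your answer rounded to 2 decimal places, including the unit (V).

Initial: C1(4μF, Q=1μC, V=0.25V), C2(3μF, Q=5μC, V=1.67V), C3(3μF, Q=6μC, V=2.00V)
Op 1: CLOSE 3-1: Q_total=7.00, C_total=7.00, V=1.00; Q3=3.00, Q1=4.00; dissipated=2.625

Answer: 1.00 V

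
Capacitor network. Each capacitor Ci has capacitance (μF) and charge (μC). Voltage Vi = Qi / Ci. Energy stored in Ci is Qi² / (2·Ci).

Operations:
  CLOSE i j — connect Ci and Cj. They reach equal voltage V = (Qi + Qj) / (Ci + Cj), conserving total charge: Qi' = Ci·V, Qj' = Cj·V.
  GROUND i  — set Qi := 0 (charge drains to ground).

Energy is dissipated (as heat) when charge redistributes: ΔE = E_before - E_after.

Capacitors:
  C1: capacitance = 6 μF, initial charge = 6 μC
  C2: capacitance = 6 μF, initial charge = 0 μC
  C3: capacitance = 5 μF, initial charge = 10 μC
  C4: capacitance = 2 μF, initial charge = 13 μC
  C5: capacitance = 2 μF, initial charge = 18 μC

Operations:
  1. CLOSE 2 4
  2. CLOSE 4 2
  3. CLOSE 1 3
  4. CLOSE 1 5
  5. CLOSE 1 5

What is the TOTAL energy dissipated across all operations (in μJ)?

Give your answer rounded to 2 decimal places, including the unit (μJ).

Answer: 75.75 μJ

Derivation:
Initial: C1(6μF, Q=6μC, V=1.00V), C2(6μF, Q=0μC, V=0.00V), C3(5μF, Q=10μC, V=2.00V), C4(2μF, Q=13μC, V=6.50V), C5(2μF, Q=18μC, V=9.00V)
Op 1: CLOSE 2-4: Q_total=13.00, C_total=8.00, V=1.62; Q2=9.75, Q4=3.25; dissipated=31.688
Op 2: CLOSE 4-2: Q_total=13.00, C_total=8.00, V=1.62; Q4=3.25, Q2=9.75; dissipated=0.000
Op 3: CLOSE 1-3: Q_total=16.00, C_total=11.00, V=1.45; Q1=8.73, Q3=7.27; dissipated=1.364
Op 4: CLOSE 1-5: Q_total=26.73, C_total=8.00, V=3.34; Q1=20.05, Q5=6.68; dissipated=42.700
Op 5: CLOSE 1-5: Q_total=26.73, C_total=8.00, V=3.34; Q1=20.05, Q5=6.68; dissipated=0.000
Total dissipated: 75.752 μJ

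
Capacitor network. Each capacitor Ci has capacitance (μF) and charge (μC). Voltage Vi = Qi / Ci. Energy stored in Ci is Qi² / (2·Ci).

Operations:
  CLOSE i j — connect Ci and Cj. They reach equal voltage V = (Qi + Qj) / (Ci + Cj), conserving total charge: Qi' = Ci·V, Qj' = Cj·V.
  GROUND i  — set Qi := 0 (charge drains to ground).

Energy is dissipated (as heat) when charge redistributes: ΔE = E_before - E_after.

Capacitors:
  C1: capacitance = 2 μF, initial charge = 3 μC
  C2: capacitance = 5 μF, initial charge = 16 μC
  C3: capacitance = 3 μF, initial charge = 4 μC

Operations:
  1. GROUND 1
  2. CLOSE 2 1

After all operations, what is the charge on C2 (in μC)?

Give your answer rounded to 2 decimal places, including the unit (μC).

Answer: 11.43 μC

Derivation:
Initial: C1(2μF, Q=3μC, V=1.50V), C2(5μF, Q=16μC, V=3.20V), C3(3μF, Q=4μC, V=1.33V)
Op 1: GROUND 1: Q1=0; energy lost=2.250
Op 2: CLOSE 2-1: Q_total=16.00, C_total=7.00, V=2.29; Q2=11.43, Q1=4.57; dissipated=7.314
Final charges: Q1=4.57, Q2=11.43, Q3=4.00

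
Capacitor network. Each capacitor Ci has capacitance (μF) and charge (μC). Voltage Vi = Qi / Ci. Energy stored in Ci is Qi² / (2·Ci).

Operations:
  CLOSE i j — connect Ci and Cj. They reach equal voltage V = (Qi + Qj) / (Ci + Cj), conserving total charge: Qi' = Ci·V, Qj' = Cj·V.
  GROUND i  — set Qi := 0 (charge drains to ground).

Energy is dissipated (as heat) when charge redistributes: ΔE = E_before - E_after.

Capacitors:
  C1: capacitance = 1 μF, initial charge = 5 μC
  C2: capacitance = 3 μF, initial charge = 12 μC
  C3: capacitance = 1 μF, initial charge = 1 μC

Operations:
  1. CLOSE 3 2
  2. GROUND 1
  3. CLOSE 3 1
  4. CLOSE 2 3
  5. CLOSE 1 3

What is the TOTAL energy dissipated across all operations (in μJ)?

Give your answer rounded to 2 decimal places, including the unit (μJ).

Initial: C1(1μF, Q=5μC, V=5.00V), C2(3μF, Q=12μC, V=4.00V), C3(1μF, Q=1μC, V=1.00V)
Op 1: CLOSE 3-2: Q_total=13.00, C_total=4.00, V=3.25; Q3=3.25, Q2=9.75; dissipated=3.375
Op 2: GROUND 1: Q1=0; energy lost=12.500
Op 3: CLOSE 3-1: Q_total=3.25, C_total=2.00, V=1.62; Q3=1.62, Q1=1.62; dissipated=2.641
Op 4: CLOSE 2-3: Q_total=11.38, C_total=4.00, V=2.84; Q2=8.53, Q3=2.84; dissipated=0.990
Op 5: CLOSE 1-3: Q_total=4.47, C_total=2.00, V=2.23; Q1=2.23, Q3=2.23; dissipated=0.371
Total dissipated: 19.877 μJ

Answer: 19.88 μJ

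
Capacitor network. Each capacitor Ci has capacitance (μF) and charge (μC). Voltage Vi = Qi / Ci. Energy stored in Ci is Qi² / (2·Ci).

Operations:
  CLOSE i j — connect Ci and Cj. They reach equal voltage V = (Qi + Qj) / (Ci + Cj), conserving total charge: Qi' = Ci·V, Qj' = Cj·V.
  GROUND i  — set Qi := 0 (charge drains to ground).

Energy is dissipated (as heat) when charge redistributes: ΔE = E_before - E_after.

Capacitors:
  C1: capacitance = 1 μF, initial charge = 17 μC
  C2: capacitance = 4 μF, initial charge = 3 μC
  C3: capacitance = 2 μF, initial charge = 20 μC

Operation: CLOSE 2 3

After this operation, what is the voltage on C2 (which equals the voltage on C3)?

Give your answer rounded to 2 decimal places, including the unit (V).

Answer: 3.83 V

Derivation:
Initial: C1(1μF, Q=17μC, V=17.00V), C2(4μF, Q=3μC, V=0.75V), C3(2μF, Q=20μC, V=10.00V)
Op 1: CLOSE 2-3: Q_total=23.00, C_total=6.00, V=3.83; Q2=15.33, Q3=7.67; dissipated=57.042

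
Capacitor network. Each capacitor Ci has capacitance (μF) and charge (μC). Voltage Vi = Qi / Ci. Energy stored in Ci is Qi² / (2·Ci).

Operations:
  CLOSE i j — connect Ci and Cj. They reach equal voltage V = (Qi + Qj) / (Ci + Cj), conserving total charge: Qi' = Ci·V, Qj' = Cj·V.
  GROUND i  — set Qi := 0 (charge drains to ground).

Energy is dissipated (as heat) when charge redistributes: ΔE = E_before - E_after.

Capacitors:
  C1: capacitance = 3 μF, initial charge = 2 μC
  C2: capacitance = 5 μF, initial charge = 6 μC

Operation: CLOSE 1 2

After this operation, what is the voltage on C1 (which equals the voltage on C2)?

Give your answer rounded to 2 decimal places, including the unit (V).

Initial: C1(3μF, Q=2μC, V=0.67V), C2(5μF, Q=6μC, V=1.20V)
Op 1: CLOSE 1-2: Q_total=8.00, C_total=8.00, V=1.00; Q1=3.00, Q2=5.00; dissipated=0.267

Answer: 1.00 V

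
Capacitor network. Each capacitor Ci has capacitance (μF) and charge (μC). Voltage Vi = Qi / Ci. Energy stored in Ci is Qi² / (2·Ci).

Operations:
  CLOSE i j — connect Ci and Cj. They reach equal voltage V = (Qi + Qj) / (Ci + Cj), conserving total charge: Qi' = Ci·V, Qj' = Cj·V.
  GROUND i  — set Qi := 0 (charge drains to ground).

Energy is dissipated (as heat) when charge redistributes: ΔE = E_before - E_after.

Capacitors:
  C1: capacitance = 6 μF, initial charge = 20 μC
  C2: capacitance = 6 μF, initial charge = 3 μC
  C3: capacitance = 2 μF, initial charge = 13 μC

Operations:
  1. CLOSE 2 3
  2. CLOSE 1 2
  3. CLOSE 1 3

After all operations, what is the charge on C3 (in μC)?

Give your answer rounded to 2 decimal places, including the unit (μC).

Initial: C1(6μF, Q=20μC, V=3.33V), C2(6μF, Q=3μC, V=0.50V), C3(2μF, Q=13μC, V=6.50V)
Op 1: CLOSE 2-3: Q_total=16.00, C_total=8.00, V=2.00; Q2=12.00, Q3=4.00; dissipated=27.000
Op 2: CLOSE 1-2: Q_total=32.00, C_total=12.00, V=2.67; Q1=16.00, Q2=16.00; dissipated=2.667
Op 3: CLOSE 1-3: Q_total=20.00, C_total=8.00, V=2.50; Q1=15.00, Q3=5.00; dissipated=0.333
Final charges: Q1=15.00, Q2=16.00, Q3=5.00

Answer: 5.00 μC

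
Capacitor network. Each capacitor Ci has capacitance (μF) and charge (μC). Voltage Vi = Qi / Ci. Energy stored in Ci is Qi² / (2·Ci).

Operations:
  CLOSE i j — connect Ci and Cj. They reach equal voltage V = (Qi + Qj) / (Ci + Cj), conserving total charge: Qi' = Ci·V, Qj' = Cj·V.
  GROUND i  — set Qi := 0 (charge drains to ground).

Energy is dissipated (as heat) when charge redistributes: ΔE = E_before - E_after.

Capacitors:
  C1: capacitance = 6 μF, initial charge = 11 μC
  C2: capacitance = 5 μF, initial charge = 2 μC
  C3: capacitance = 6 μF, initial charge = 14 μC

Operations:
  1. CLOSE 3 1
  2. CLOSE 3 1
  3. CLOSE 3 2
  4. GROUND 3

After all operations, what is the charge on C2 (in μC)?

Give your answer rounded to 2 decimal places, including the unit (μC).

Initial: C1(6μF, Q=11μC, V=1.83V), C2(5μF, Q=2μC, V=0.40V), C3(6μF, Q=14μC, V=2.33V)
Op 1: CLOSE 3-1: Q_total=25.00, C_total=12.00, V=2.08; Q3=12.50, Q1=12.50; dissipated=0.375
Op 2: CLOSE 3-1: Q_total=25.00, C_total=12.00, V=2.08; Q3=12.50, Q1=12.50; dissipated=0.000
Op 3: CLOSE 3-2: Q_total=14.50, C_total=11.00, V=1.32; Q3=7.91, Q2=6.59; dissipated=3.864
Op 4: GROUND 3: Q3=0; energy lost=5.213
Final charges: Q1=12.50, Q2=6.59, Q3=0.00

Answer: 6.59 μC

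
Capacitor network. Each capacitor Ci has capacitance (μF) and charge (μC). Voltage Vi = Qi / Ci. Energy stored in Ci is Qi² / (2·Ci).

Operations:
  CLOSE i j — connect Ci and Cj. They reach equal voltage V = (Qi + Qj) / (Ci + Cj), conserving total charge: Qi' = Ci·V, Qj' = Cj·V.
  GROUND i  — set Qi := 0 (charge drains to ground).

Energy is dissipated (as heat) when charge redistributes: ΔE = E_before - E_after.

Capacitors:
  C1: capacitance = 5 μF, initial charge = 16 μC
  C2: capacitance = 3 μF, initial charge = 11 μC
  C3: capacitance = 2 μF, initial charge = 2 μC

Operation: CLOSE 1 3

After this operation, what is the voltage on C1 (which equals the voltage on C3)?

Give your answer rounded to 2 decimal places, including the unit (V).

Answer: 2.57 V

Derivation:
Initial: C1(5μF, Q=16μC, V=3.20V), C2(3μF, Q=11μC, V=3.67V), C3(2μF, Q=2μC, V=1.00V)
Op 1: CLOSE 1-3: Q_total=18.00, C_total=7.00, V=2.57; Q1=12.86, Q3=5.14; dissipated=3.457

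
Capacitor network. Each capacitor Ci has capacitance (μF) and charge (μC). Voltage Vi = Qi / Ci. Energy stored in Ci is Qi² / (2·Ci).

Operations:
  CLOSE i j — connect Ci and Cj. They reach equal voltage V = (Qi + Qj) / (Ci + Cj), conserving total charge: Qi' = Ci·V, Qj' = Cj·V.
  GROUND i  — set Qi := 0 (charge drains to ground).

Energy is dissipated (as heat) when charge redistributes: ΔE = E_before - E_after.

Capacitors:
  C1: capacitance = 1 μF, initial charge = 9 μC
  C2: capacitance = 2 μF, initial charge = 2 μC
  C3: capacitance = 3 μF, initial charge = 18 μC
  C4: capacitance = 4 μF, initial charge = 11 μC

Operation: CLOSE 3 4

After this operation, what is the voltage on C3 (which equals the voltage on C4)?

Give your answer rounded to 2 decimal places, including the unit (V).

Initial: C1(1μF, Q=9μC, V=9.00V), C2(2μF, Q=2μC, V=1.00V), C3(3μF, Q=18μC, V=6.00V), C4(4μF, Q=11μC, V=2.75V)
Op 1: CLOSE 3-4: Q_total=29.00, C_total=7.00, V=4.14; Q3=12.43, Q4=16.57; dissipated=9.054

Answer: 4.14 V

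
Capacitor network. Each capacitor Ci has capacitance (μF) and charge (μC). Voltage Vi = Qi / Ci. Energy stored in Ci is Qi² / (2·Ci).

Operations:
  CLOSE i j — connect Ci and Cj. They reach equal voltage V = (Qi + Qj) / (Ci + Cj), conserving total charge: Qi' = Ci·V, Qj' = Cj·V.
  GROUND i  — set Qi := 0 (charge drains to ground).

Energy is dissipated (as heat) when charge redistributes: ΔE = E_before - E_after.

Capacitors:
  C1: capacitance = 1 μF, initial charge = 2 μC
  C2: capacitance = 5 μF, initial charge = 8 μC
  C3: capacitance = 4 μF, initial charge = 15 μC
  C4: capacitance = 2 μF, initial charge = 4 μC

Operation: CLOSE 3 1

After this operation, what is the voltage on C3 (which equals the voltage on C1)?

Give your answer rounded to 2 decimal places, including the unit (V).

Initial: C1(1μF, Q=2μC, V=2.00V), C2(5μF, Q=8μC, V=1.60V), C3(4μF, Q=15μC, V=3.75V), C4(2μF, Q=4μC, V=2.00V)
Op 1: CLOSE 3-1: Q_total=17.00, C_total=5.00, V=3.40; Q3=13.60, Q1=3.40; dissipated=1.225

Answer: 3.40 V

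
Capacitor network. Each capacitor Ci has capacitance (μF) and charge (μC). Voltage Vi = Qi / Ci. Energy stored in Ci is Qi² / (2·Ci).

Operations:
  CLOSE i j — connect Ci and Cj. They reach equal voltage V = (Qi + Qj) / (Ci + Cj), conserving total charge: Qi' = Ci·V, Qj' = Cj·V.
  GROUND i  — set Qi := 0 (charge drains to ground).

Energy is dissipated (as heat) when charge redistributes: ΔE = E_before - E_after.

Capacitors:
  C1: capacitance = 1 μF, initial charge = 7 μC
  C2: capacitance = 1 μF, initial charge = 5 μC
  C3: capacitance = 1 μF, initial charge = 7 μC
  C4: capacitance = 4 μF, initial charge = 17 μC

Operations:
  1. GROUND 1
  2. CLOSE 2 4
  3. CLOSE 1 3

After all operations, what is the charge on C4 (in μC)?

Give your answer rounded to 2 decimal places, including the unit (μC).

Answer: 17.60 μC

Derivation:
Initial: C1(1μF, Q=7μC, V=7.00V), C2(1μF, Q=5μC, V=5.00V), C3(1μF, Q=7μC, V=7.00V), C4(4μF, Q=17μC, V=4.25V)
Op 1: GROUND 1: Q1=0; energy lost=24.500
Op 2: CLOSE 2-4: Q_total=22.00, C_total=5.00, V=4.40; Q2=4.40, Q4=17.60; dissipated=0.225
Op 3: CLOSE 1-3: Q_total=7.00, C_total=2.00, V=3.50; Q1=3.50, Q3=3.50; dissipated=12.250
Final charges: Q1=3.50, Q2=4.40, Q3=3.50, Q4=17.60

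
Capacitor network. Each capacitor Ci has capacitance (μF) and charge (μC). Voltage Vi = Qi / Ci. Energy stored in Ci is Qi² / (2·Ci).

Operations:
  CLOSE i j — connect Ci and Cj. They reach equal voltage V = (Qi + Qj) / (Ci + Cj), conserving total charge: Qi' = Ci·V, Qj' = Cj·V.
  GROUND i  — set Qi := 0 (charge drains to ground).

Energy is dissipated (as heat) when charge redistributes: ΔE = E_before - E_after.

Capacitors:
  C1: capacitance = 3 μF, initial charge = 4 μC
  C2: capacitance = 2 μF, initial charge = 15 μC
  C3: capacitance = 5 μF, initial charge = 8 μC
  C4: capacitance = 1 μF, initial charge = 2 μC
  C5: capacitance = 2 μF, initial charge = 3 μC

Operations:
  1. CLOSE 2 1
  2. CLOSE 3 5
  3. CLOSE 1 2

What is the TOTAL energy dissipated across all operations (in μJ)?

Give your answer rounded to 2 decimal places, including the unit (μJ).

Initial: C1(3μF, Q=4μC, V=1.33V), C2(2μF, Q=15μC, V=7.50V), C3(5μF, Q=8μC, V=1.60V), C4(1μF, Q=2μC, V=2.00V), C5(2μF, Q=3μC, V=1.50V)
Op 1: CLOSE 2-1: Q_total=19.00, C_total=5.00, V=3.80; Q2=7.60, Q1=11.40; dissipated=22.817
Op 2: CLOSE 3-5: Q_total=11.00, C_total=7.00, V=1.57; Q3=7.86, Q5=3.14; dissipated=0.007
Op 3: CLOSE 1-2: Q_total=19.00, C_total=5.00, V=3.80; Q1=11.40, Q2=7.60; dissipated=0.000
Total dissipated: 22.824 μJ

Answer: 22.82 μJ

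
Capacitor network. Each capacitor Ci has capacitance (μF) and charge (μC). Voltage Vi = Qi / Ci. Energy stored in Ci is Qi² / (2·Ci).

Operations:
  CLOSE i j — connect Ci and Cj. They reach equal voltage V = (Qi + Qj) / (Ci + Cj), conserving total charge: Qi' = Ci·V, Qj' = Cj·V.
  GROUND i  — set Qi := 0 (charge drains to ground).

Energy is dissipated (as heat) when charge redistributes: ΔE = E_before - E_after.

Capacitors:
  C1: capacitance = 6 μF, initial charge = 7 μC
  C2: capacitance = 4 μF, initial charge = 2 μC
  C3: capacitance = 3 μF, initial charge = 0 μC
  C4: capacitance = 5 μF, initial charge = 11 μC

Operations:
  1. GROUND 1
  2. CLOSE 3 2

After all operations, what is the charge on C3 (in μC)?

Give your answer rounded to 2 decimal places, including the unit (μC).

Initial: C1(6μF, Q=7μC, V=1.17V), C2(4μF, Q=2μC, V=0.50V), C3(3μF, Q=0μC, V=0.00V), C4(5μF, Q=11μC, V=2.20V)
Op 1: GROUND 1: Q1=0; energy lost=4.083
Op 2: CLOSE 3-2: Q_total=2.00, C_total=7.00, V=0.29; Q3=0.86, Q2=1.14; dissipated=0.214
Final charges: Q1=0.00, Q2=1.14, Q3=0.86, Q4=11.00

Answer: 0.86 μC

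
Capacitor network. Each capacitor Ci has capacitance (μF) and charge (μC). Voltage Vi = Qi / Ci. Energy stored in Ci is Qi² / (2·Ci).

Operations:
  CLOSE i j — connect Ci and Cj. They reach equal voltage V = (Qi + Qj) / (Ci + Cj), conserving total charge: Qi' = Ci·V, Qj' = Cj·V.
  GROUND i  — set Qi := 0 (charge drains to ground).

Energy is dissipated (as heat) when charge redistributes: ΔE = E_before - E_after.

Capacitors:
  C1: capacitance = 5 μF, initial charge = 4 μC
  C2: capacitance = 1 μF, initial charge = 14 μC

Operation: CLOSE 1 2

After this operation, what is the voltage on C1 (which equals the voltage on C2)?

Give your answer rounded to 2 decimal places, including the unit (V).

Initial: C1(5μF, Q=4μC, V=0.80V), C2(1μF, Q=14μC, V=14.00V)
Op 1: CLOSE 1-2: Q_total=18.00, C_total=6.00, V=3.00; Q1=15.00, Q2=3.00; dissipated=72.600

Answer: 3.00 V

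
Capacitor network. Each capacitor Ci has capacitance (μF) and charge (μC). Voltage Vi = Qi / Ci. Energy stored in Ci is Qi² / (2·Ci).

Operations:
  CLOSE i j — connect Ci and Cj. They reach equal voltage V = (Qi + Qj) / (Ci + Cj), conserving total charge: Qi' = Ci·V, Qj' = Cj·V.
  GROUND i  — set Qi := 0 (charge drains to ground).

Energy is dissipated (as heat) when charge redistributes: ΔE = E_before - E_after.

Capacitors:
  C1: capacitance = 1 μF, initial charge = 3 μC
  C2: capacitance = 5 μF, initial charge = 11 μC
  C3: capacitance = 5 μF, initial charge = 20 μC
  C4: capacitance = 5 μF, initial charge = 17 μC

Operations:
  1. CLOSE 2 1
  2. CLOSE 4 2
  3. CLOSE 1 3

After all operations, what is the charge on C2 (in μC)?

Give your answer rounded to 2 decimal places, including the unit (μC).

Answer: 14.33 μC

Derivation:
Initial: C1(1μF, Q=3μC, V=3.00V), C2(5μF, Q=11μC, V=2.20V), C3(5μF, Q=20μC, V=4.00V), C4(5μF, Q=17μC, V=3.40V)
Op 1: CLOSE 2-1: Q_total=14.00, C_total=6.00, V=2.33; Q2=11.67, Q1=2.33; dissipated=0.267
Op 2: CLOSE 4-2: Q_total=28.67, C_total=10.00, V=2.87; Q4=14.33, Q2=14.33; dissipated=1.422
Op 3: CLOSE 1-3: Q_total=22.33, C_total=6.00, V=3.72; Q1=3.72, Q3=18.61; dissipated=1.157
Final charges: Q1=3.72, Q2=14.33, Q3=18.61, Q4=14.33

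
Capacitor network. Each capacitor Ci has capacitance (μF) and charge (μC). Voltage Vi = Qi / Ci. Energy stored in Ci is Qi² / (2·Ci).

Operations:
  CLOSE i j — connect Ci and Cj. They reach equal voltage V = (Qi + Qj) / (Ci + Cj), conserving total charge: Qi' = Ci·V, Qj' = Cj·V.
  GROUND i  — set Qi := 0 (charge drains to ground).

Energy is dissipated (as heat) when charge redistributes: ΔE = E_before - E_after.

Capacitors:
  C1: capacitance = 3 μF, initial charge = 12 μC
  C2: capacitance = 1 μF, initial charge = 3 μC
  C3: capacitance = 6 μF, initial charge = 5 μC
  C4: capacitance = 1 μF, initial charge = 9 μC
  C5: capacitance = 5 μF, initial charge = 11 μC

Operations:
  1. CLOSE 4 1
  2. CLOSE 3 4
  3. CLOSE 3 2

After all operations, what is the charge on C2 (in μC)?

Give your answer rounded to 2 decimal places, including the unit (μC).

Answer: 1.68 μC

Derivation:
Initial: C1(3μF, Q=12μC, V=4.00V), C2(1μF, Q=3μC, V=3.00V), C3(6μF, Q=5μC, V=0.83V), C4(1μF, Q=9μC, V=9.00V), C5(5μF, Q=11μC, V=2.20V)
Op 1: CLOSE 4-1: Q_total=21.00, C_total=4.00, V=5.25; Q4=5.25, Q1=15.75; dissipated=9.375
Op 2: CLOSE 3-4: Q_total=10.25, C_total=7.00, V=1.46; Q3=8.79, Q4=1.46; dissipated=8.360
Op 3: CLOSE 3-2: Q_total=11.79, C_total=7.00, V=1.68; Q3=10.10, Q2=1.68; dissipated=1.011
Final charges: Q1=15.75, Q2=1.68, Q3=10.10, Q4=1.46, Q5=11.00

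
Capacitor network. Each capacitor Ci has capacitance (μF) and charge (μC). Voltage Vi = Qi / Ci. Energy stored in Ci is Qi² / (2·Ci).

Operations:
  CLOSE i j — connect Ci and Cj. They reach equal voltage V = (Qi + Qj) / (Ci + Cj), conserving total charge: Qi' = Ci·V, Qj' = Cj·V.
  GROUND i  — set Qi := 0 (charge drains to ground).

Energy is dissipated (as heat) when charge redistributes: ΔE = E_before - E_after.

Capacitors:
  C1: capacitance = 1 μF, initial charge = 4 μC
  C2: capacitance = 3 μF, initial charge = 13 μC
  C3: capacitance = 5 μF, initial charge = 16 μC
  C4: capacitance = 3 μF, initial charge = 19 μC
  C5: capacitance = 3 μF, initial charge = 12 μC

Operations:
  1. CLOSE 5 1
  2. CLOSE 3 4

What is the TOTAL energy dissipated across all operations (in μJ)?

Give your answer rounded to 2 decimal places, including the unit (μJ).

Initial: C1(1μF, Q=4μC, V=4.00V), C2(3μF, Q=13μC, V=4.33V), C3(5μF, Q=16μC, V=3.20V), C4(3μF, Q=19μC, V=6.33V), C5(3μF, Q=12μC, V=4.00V)
Op 1: CLOSE 5-1: Q_total=16.00, C_total=4.00, V=4.00; Q5=12.00, Q1=4.00; dissipated=0.000
Op 2: CLOSE 3-4: Q_total=35.00, C_total=8.00, V=4.38; Q3=21.88, Q4=13.12; dissipated=9.204
Total dissipated: 9.204 μJ

Answer: 9.20 μJ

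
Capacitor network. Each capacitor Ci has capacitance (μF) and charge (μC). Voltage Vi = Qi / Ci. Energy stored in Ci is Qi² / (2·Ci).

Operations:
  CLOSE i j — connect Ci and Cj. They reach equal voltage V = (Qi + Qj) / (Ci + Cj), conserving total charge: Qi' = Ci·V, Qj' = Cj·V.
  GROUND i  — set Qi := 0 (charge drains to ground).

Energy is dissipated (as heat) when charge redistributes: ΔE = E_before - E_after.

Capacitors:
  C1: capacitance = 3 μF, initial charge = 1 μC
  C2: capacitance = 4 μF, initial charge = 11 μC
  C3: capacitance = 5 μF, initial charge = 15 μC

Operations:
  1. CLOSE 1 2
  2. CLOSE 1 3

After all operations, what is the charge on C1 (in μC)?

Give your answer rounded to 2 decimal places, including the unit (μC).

Initial: C1(3μF, Q=1μC, V=0.33V), C2(4μF, Q=11μC, V=2.75V), C3(5μF, Q=15μC, V=3.00V)
Op 1: CLOSE 1-2: Q_total=12.00, C_total=7.00, V=1.71; Q1=5.14, Q2=6.86; dissipated=5.006
Op 2: CLOSE 1-3: Q_total=20.14, C_total=8.00, V=2.52; Q1=7.55, Q3=12.59; dissipated=1.550
Final charges: Q1=7.55, Q2=6.86, Q3=12.59

Answer: 7.55 μC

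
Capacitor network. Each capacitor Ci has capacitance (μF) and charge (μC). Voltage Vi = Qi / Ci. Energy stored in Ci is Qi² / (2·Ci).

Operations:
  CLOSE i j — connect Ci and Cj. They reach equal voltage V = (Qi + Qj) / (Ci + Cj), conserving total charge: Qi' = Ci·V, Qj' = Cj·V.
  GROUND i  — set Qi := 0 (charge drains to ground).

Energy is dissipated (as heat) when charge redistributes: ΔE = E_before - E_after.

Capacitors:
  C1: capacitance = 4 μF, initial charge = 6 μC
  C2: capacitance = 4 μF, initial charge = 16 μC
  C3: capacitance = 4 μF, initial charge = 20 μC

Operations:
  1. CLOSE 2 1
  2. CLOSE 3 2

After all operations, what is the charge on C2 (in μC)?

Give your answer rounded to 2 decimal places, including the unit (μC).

Initial: C1(4μF, Q=6μC, V=1.50V), C2(4μF, Q=16μC, V=4.00V), C3(4μF, Q=20μC, V=5.00V)
Op 1: CLOSE 2-1: Q_total=22.00, C_total=8.00, V=2.75; Q2=11.00, Q1=11.00; dissipated=6.250
Op 2: CLOSE 3-2: Q_total=31.00, C_total=8.00, V=3.88; Q3=15.50, Q2=15.50; dissipated=5.062
Final charges: Q1=11.00, Q2=15.50, Q3=15.50

Answer: 15.50 μC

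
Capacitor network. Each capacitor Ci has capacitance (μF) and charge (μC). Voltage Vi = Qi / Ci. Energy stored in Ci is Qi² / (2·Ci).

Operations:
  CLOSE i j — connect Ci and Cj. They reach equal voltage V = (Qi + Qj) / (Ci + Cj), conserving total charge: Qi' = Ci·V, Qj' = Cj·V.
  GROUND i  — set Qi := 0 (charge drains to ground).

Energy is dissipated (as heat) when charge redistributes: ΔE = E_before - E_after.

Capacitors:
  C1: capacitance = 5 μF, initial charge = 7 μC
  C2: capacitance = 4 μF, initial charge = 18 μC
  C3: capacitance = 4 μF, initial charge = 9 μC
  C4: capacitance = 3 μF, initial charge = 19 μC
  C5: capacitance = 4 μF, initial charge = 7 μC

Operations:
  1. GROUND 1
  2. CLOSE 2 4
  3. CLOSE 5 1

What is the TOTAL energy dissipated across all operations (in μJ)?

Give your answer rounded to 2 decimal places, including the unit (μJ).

Initial: C1(5μF, Q=7μC, V=1.40V), C2(4μF, Q=18μC, V=4.50V), C3(4μF, Q=9μC, V=2.25V), C4(3μF, Q=19μC, V=6.33V), C5(4μF, Q=7μC, V=1.75V)
Op 1: GROUND 1: Q1=0; energy lost=4.900
Op 2: CLOSE 2-4: Q_total=37.00, C_total=7.00, V=5.29; Q2=21.14, Q4=15.86; dissipated=2.881
Op 3: CLOSE 5-1: Q_total=7.00, C_total=9.00, V=0.78; Q5=3.11, Q1=3.89; dissipated=3.403
Total dissipated: 11.184 μJ

Answer: 11.18 μJ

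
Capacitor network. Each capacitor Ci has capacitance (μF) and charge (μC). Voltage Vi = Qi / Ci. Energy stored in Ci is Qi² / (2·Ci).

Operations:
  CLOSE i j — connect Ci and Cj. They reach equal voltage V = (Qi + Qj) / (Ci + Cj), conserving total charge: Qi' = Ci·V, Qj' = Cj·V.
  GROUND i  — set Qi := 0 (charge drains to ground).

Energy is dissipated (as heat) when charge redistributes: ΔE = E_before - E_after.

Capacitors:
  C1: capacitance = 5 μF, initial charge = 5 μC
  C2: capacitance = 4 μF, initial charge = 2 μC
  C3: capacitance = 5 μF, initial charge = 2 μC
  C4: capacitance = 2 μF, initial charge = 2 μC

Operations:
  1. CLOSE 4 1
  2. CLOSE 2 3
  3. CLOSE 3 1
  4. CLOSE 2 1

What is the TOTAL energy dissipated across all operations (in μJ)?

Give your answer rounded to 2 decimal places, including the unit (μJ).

Answer: 0.48 μJ

Derivation:
Initial: C1(5μF, Q=5μC, V=1.00V), C2(4μF, Q=2μC, V=0.50V), C3(5μF, Q=2μC, V=0.40V), C4(2μF, Q=2μC, V=1.00V)
Op 1: CLOSE 4-1: Q_total=7.00, C_total=7.00, V=1.00; Q4=2.00, Q1=5.00; dissipated=0.000
Op 2: CLOSE 2-3: Q_total=4.00, C_total=9.00, V=0.44; Q2=1.78, Q3=2.22; dissipated=0.011
Op 3: CLOSE 3-1: Q_total=7.22, C_total=10.00, V=0.72; Q3=3.61, Q1=3.61; dissipated=0.386
Op 4: CLOSE 2-1: Q_total=5.39, C_total=9.00, V=0.60; Q2=2.40, Q1=2.99; dissipated=0.086
Total dissipated: 0.483 μJ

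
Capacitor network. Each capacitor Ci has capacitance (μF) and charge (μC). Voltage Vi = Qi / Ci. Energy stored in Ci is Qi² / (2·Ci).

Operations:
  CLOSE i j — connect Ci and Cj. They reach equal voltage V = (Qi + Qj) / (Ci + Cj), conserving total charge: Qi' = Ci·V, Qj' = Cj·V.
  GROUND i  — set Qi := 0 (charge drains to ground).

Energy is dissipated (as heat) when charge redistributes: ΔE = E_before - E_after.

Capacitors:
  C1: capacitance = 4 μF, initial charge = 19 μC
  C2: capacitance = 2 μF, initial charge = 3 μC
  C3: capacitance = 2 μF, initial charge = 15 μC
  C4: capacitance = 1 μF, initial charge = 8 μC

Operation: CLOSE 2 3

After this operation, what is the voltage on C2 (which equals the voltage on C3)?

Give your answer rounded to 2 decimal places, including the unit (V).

Answer: 4.50 V

Derivation:
Initial: C1(4μF, Q=19μC, V=4.75V), C2(2μF, Q=3μC, V=1.50V), C3(2μF, Q=15μC, V=7.50V), C4(1μF, Q=8μC, V=8.00V)
Op 1: CLOSE 2-3: Q_total=18.00, C_total=4.00, V=4.50; Q2=9.00, Q3=9.00; dissipated=18.000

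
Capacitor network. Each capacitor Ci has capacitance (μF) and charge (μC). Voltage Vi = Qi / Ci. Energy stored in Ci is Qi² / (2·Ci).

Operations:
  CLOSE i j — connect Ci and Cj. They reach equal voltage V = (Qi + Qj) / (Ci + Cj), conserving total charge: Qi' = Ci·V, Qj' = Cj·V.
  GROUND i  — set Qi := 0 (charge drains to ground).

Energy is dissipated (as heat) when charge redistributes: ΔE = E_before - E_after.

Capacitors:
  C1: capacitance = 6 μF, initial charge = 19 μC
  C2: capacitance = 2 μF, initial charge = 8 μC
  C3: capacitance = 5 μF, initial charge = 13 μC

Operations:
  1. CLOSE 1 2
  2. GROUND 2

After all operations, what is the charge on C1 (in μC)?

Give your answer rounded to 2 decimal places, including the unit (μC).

Answer: 20.25 μC

Derivation:
Initial: C1(6μF, Q=19μC, V=3.17V), C2(2μF, Q=8μC, V=4.00V), C3(5μF, Q=13μC, V=2.60V)
Op 1: CLOSE 1-2: Q_total=27.00, C_total=8.00, V=3.38; Q1=20.25, Q2=6.75; dissipated=0.521
Op 2: GROUND 2: Q2=0; energy lost=11.391
Final charges: Q1=20.25, Q2=0.00, Q3=13.00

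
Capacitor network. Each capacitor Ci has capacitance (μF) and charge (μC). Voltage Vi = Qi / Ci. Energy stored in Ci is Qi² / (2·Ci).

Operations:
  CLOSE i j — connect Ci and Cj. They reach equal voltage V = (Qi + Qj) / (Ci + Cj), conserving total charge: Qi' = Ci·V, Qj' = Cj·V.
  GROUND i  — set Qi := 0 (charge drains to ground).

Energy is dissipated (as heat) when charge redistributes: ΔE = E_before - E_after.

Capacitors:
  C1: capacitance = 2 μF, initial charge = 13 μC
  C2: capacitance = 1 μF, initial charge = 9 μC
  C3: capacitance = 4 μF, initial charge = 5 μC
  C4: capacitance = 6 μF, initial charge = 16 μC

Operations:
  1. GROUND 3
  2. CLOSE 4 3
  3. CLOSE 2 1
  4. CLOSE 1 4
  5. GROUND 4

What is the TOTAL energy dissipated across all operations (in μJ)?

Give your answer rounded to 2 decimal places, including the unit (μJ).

Answer: 66.00 μJ

Derivation:
Initial: C1(2μF, Q=13μC, V=6.50V), C2(1μF, Q=9μC, V=9.00V), C3(4μF, Q=5μC, V=1.25V), C4(6μF, Q=16μC, V=2.67V)
Op 1: GROUND 3: Q3=0; energy lost=3.125
Op 2: CLOSE 4-3: Q_total=16.00, C_total=10.00, V=1.60; Q4=9.60, Q3=6.40; dissipated=8.533
Op 3: CLOSE 2-1: Q_total=22.00, C_total=3.00, V=7.33; Q2=7.33, Q1=14.67; dissipated=2.083
Op 4: CLOSE 1-4: Q_total=24.27, C_total=8.00, V=3.03; Q1=6.07, Q4=18.20; dissipated=24.653
Op 5: GROUND 4: Q4=0; energy lost=27.603
Total dissipated: 65.998 μJ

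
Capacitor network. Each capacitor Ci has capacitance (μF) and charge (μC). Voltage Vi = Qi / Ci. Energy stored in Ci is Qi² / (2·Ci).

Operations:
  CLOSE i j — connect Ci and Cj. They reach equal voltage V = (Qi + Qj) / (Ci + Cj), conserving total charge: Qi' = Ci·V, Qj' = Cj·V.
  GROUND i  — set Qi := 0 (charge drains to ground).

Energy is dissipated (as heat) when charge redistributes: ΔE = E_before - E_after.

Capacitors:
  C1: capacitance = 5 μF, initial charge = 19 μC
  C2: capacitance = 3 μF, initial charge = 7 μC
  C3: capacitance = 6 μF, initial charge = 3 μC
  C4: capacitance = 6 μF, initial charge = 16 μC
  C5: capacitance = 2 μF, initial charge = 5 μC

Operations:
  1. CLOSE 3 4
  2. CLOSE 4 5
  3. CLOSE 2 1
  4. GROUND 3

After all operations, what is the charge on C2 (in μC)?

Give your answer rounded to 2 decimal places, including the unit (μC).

Initial: C1(5μF, Q=19μC, V=3.80V), C2(3μF, Q=7μC, V=2.33V), C3(6μF, Q=3μC, V=0.50V), C4(6μF, Q=16μC, V=2.67V), C5(2μF, Q=5μC, V=2.50V)
Op 1: CLOSE 3-4: Q_total=19.00, C_total=12.00, V=1.58; Q3=9.50, Q4=9.50; dissipated=7.042
Op 2: CLOSE 4-5: Q_total=14.50, C_total=8.00, V=1.81; Q4=10.88, Q5=3.62; dissipated=0.630
Op 3: CLOSE 2-1: Q_total=26.00, C_total=8.00, V=3.25; Q2=9.75, Q1=16.25; dissipated=2.017
Op 4: GROUND 3: Q3=0; energy lost=7.521
Final charges: Q1=16.25, Q2=9.75, Q3=0.00, Q4=10.88, Q5=3.62

Answer: 9.75 μC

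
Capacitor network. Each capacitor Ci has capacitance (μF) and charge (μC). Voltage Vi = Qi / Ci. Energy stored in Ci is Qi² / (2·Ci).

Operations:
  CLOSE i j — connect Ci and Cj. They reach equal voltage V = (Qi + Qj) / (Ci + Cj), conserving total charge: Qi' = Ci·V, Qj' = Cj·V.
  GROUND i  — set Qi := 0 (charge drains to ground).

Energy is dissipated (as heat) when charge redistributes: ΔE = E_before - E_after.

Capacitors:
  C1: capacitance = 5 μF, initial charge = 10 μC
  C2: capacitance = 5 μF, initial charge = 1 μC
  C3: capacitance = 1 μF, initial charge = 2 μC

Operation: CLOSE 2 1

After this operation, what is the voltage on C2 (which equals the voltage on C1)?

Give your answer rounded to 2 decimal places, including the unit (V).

Initial: C1(5μF, Q=10μC, V=2.00V), C2(5μF, Q=1μC, V=0.20V), C3(1μF, Q=2μC, V=2.00V)
Op 1: CLOSE 2-1: Q_total=11.00, C_total=10.00, V=1.10; Q2=5.50, Q1=5.50; dissipated=4.050

Answer: 1.10 V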